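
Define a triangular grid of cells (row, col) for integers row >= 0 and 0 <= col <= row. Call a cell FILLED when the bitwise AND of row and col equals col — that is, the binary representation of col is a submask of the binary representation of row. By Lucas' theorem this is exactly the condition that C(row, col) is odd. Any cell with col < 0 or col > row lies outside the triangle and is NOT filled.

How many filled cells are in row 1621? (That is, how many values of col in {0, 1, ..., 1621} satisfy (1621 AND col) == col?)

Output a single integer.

1621 in binary = 11001010101
popcount(1621) = number of 1-bits in 11001010101 = 6
A col c satisfies (1621 AND c) == c iff every set bit of c is also set in 1621; each of the 6 set bits of 1621 can independently be on or off in c.
count = 2^6 = 64

Answer: 64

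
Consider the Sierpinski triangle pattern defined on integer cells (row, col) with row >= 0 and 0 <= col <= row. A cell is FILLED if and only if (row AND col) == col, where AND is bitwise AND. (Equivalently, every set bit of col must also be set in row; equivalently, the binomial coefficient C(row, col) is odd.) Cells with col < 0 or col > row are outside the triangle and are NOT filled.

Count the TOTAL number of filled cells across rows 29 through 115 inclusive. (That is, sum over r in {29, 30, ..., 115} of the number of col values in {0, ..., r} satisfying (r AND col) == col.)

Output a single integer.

Answer: 1432

Derivation:
r29=11101 pc4: +16 =16
r30=11110 pc4: +16 =32
r31=11111 pc5: +32 =64
r32=100000 pc1: +2 =66
r33=100001 pc2: +4 =70
r34=100010 pc2: +4 =74
r35=100011 pc3: +8 =82
r36=100100 pc2: +4 =86
r37=100101 pc3: +8 =94
r38=100110 pc3: +8 =102
r39=100111 pc4: +16 =118
r40=101000 pc2: +4 =122
r41=101001 pc3: +8 =130
r42=101010 pc3: +8 =138
r43=101011 pc4: +16 =154
r44=101100 pc3: +8 =162
r45=101101 pc4: +16 =178
r46=101110 pc4: +16 =194
r47=101111 pc5: +32 =226
r48=110000 pc2: +4 =230
r49=110001 pc3: +8 =238
r50=110010 pc3: +8 =246
r51=110011 pc4: +16 =262
r52=110100 pc3: +8 =270
r53=110101 pc4: +16 =286
r54=110110 pc4: +16 =302
r55=110111 pc5: +32 =334
r56=111000 pc3: +8 =342
r57=111001 pc4: +16 =358
r58=111010 pc4: +16 =374
r59=111011 pc5: +32 =406
r60=111100 pc4: +16 =422
r61=111101 pc5: +32 =454
r62=111110 pc5: +32 =486
r63=111111 pc6: +64 =550
r64=1000000 pc1: +2 =552
r65=1000001 pc2: +4 =556
r66=1000010 pc2: +4 =560
r67=1000011 pc3: +8 =568
r68=1000100 pc2: +4 =572
r69=1000101 pc3: +8 =580
r70=1000110 pc3: +8 =588
r71=1000111 pc4: +16 =604
r72=1001000 pc2: +4 =608
r73=1001001 pc3: +8 =616
r74=1001010 pc3: +8 =624
r75=1001011 pc4: +16 =640
r76=1001100 pc3: +8 =648
r77=1001101 pc4: +16 =664
r78=1001110 pc4: +16 =680
r79=1001111 pc5: +32 =712
r80=1010000 pc2: +4 =716
r81=1010001 pc3: +8 =724
r82=1010010 pc3: +8 =732
r83=1010011 pc4: +16 =748
r84=1010100 pc3: +8 =756
r85=1010101 pc4: +16 =772
r86=1010110 pc4: +16 =788
r87=1010111 pc5: +32 =820
r88=1011000 pc3: +8 =828
r89=1011001 pc4: +16 =844
r90=1011010 pc4: +16 =860
r91=1011011 pc5: +32 =892
r92=1011100 pc4: +16 =908
r93=1011101 pc5: +32 =940
r94=1011110 pc5: +32 =972
r95=1011111 pc6: +64 =1036
r96=1100000 pc2: +4 =1040
r97=1100001 pc3: +8 =1048
r98=1100010 pc3: +8 =1056
r99=1100011 pc4: +16 =1072
r100=1100100 pc3: +8 =1080
r101=1100101 pc4: +16 =1096
r102=1100110 pc4: +16 =1112
r103=1100111 pc5: +32 =1144
r104=1101000 pc3: +8 =1152
r105=1101001 pc4: +16 =1168
r106=1101010 pc4: +16 =1184
r107=1101011 pc5: +32 =1216
r108=1101100 pc4: +16 =1232
r109=1101101 pc5: +32 =1264
r110=1101110 pc5: +32 =1296
r111=1101111 pc6: +64 =1360
r112=1110000 pc3: +8 =1368
r113=1110001 pc4: +16 =1384
r114=1110010 pc4: +16 =1400
r115=1110011 pc5: +32 =1432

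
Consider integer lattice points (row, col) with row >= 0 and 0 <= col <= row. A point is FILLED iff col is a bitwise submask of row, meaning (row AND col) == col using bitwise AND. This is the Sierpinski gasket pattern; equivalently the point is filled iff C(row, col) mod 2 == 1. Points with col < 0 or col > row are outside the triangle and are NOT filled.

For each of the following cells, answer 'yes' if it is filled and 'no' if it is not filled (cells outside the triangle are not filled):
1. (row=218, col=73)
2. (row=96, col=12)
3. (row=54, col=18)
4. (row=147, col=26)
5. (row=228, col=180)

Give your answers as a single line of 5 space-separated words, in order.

(218,73): row=0b11011010, col=0b1001001, row AND col = 0b1001000 = 72; 72 != 73 -> empty
(96,12): row=0b1100000, col=0b1100, row AND col = 0b0 = 0; 0 != 12 -> empty
(54,18): row=0b110110, col=0b10010, row AND col = 0b10010 = 18; 18 == 18 -> filled
(147,26): row=0b10010011, col=0b11010, row AND col = 0b10010 = 18; 18 != 26 -> empty
(228,180): row=0b11100100, col=0b10110100, row AND col = 0b10100100 = 164; 164 != 180 -> empty

Answer: no no yes no no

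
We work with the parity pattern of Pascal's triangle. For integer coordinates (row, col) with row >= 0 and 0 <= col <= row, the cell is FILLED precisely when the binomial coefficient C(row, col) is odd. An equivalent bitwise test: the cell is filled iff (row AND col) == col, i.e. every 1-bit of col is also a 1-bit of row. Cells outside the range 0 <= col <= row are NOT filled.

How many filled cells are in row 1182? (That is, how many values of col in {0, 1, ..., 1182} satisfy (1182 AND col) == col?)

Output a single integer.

1182 in binary = 10010011110
popcount(1182) = number of 1-bits in 10010011110 = 6
A col c satisfies (1182 AND c) == c iff every set bit of c is also set in 1182; each of the 6 set bits of 1182 can independently be on or off in c.
count = 2^6 = 64

Answer: 64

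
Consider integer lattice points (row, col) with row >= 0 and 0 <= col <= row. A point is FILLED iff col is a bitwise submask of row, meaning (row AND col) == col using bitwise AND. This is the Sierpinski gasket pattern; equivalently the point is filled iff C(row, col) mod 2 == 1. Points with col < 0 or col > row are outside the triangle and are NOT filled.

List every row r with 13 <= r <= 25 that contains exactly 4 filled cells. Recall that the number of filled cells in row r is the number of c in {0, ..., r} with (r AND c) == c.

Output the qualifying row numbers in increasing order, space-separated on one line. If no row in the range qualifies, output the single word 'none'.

Row r has 2^popcount(r) filled cells, so we need popcount(r) = log2(4) = 2.
Scan r = 13..25 and keep those with exactly 2 one-bits:
r=13=1101 popcount=3 -> skip
r=14=1110 popcount=3 -> skip
r=15=1111 popcount=4 -> skip
r=16=10000 popcount=1 -> skip
r=17=10001 popcount=2 -> KEEP
r=18=10010 popcount=2 -> KEEP
r=19=10011 popcount=3 -> skip
r=20=10100 popcount=2 -> KEEP
r=21=10101 popcount=3 -> skip
r=22=10110 popcount=3 -> skip
r=23=10111 popcount=4 -> skip
r=24=11000 popcount=2 -> KEEP
r=25=11001 popcount=3 -> skip
Kept rows: 17 18 20 24

Answer: 17 18 20 24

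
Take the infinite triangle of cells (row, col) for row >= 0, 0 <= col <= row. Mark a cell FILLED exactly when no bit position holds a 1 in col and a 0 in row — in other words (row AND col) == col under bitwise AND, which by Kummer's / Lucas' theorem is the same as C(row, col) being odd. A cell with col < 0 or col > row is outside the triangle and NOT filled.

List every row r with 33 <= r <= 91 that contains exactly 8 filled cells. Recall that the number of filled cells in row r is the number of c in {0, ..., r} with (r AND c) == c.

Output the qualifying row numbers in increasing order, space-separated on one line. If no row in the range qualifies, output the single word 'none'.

Row r has 2^popcount(r) filled cells, so we need popcount(r) = log2(8) = 3.
Scan r = 33..91 and keep those with exactly 3 one-bits:
r=33=100001 popcount=2 -> skip
r=34=100010 popcount=2 -> skip
r=35=100011 popcount=3 -> KEEP
r=36=100100 popcount=2 -> skip
r=37=100101 popcount=3 -> KEEP
r=38=100110 popcount=3 -> KEEP
r=39=100111 popcount=4 -> skip
r=40=101000 popcount=2 -> skip
r=41=101001 popcount=3 -> KEEP
r=42=101010 popcount=3 -> KEEP
r=43=101011 popcount=4 -> skip
r=44=101100 popcount=3 -> KEEP
r=45=101101 popcount=4 -> skip
r=46=101110 popcount=4 -> skip
r=47=101111 popcount=5 -> skip
r=48=110000 popcount=2 -> skip
r=49=110001 popcount=3 -> KEEP
r=50=110010 popcount=3 -> KEEP
r=51=110011 popcount=4 -> skip
r=52=110100 popcount=3 -> KEEP
r=53=110101 popcount=4 -> skip
r=54=110110 popcount=4 -> skip
r=55=110111 popcount=5 -> skip
r=56=111000 popcount=3 -> KEEP
r=57=111001 popcount=4 -> skip
r=58=111010 popcount=4 -> skip
r=59=111011 popcount=5 -> skip
r=60=111100 popcount=4 -> skip
r=61=111101 popcount=5 -> skip
r=62=111110 popcount=5 -> skip
r=63=111111 popcount=6 -> skip
r=64=1000000 popcount=1 -> skip
r=65=1000001 popcount=2 -> skip
r=66=1000010 popcount=2 -> skip
r=67=1000011 popcount=3 -> KEEP
r=68=1000100 popcount=2 -> skip
r=69=1000101 popcount=3 -> KEEP
r=70=1000110 popcount=3 -> KEEP
r=71=1000111 popcount=4 -> skip
r=72=1001000 popcount=2 -> skip
r=73=1001001 popcount=3 -> KEEP
r=74=1001010 popcount=3 -> KEEP
r=75=1001011 popcount=4 -> skip
r=76=1001100 popcount=3 -> KEEP
r=77=1001101 popcount=4 -> skip
r=78=1001110 popcount=4 -> skip
r=79=1001111 popcount=5 -> skip
r=80=1010000 popcount=2 -> skip
r=81=1010001 popcount=3 -> KEEP
r=82=1010010 popcount=3 -> KEEP
r=83=1010011 popcount=4 -> skip
r=84=1010100 popcount=3 -> KEEP
r=85=1010101 popcount=4 -> skip
r=86=1010110 popcount=4 -> skip
r=87=1010111 popcount=5 -> skip
r=88=1011000 popcount=3 -> KEEP
r=89=1011001 popcount=4 -> skip
r=90=1011010 popcount=4 -> skip
r=91=1011011 popcount=5 -> skip
Kept rows: 35 37 38 41 42 44 49 50 52 56 67 69 70 73 74 76 81 82 84 88

Answer: 35 37 38 41 42 44 49 50 52 56 67 69 70 73 74 76 81 82 84 88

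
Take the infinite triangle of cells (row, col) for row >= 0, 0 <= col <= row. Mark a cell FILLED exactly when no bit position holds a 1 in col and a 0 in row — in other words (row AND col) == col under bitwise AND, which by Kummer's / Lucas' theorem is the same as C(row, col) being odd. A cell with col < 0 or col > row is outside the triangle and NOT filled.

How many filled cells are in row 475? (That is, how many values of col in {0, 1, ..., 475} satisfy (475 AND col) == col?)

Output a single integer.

475 in binary = 111011011
popcount(475) = number of 1-bits in 111011011 = 7
A col c satisfies (475 AND c) == c iff every set bit of c is also set in 475; each of the 7 set bits of 475 can independently be on or off in c.
count = 2^7 = 128

Answer: 128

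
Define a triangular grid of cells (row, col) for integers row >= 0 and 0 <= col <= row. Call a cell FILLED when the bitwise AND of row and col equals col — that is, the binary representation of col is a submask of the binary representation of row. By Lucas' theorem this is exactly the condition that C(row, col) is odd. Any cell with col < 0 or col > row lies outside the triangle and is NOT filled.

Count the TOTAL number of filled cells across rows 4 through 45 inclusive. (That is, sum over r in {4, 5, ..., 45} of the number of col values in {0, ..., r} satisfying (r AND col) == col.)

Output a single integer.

Answer: 348

Derivation:
r4=100 pc1: +2 =2
r5=101 pc2: +4 =6
r6=110 pc2: +4 =10
r7=111 pc3: +8 =18
r8=1000 pc1: +2 =20
r9=1001 pc2: +4 =24
r10=1010 pc2: +4 =28
r11=1011 pc3: +8 =36
r12=1100 pc2: +4 =40
r13=1101 pc3: +8 =48
r14=1110 pc3: +8 =56
r15=1111 pc4: +16 =72
r16=10000 pc1: +2 =74
r17=10001 pc2: +4 =78
r18=10010 pc2: +4 =82
r19=10011 pc3: +8 =90
r20=10100 pc2: +4 =94
r21=10101 pc3: +8 =102
r22=10110 pc3: +8 =110
r23=10111 pc4: +16 =126
r24=11000 pc2: +4 =130
r25=11001 pc3: +8 =138
r26=11010 pc3: +8 =146
r27=11011 pc4: +16 =162
r28=11100 pc3: +8 =170
r29=11101 pc4: +16 =186
r30=11110 pc4: +16 =202
r31=11111 pc5: +32 =234
r32=100000 pc1: +2 =236
r33=100001 pc2: +4 =240
r34=100010 pc2: +4 =244
r35=100011 pc3: +8 =252
r36=100100 pc2: +4 =256
r37=100101 pc3: +8 =264
r38=100110 pc3: +8 =272
r39=100111 pc4: +16 =288
r40=101000 pc2: +4 =292
r41=101001 pc3: +8 =300
r42=101010 pc3: +8 =308
r43=101011 pc4: +16 =324
r44=101100 pc3: +8 =332
r45=101101 pc4: +16 =348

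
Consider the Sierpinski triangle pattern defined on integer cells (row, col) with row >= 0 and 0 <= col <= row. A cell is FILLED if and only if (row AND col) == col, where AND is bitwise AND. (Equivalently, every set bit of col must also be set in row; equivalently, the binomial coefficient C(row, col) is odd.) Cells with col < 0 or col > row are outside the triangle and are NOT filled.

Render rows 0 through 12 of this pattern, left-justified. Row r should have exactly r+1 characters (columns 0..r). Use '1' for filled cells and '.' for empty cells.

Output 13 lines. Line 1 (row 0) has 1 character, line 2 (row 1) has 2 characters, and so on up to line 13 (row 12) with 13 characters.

r0=0: 1
r1=1: 11
r2=10: 1.1
r3=11: 1111
r4=100: 1...1
r5=101: 11..11
r6=110: 1.1.1.1
r7=111: 11111111
r8=1000: 1.......1
r9=1001: 11......11
r10=1010: 1.1.....1.1
r11=1011: 1111....1111
r12=1100: 1...1...1...1

Answer: 1
11
1.1
1111
1...1
11..11
1.1.1.1
11111111
1.......1
11......11
1.1.....1.1
1111....1111
1...1...1...1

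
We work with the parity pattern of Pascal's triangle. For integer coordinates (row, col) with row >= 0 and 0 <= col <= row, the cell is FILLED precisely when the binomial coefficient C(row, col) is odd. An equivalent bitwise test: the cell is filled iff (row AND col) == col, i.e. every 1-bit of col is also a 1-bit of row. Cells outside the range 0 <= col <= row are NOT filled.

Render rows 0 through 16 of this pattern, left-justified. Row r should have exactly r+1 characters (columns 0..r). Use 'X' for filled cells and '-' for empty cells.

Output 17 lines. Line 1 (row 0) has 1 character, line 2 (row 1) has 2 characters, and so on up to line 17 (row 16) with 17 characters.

r0=0: X
r1=1: XX
r2=10: X-X
r3=11: XXXX
r4=100: X---X
r5=101: XX--XX
r6=110: X-X-X-X
r7=111: XXXXXXXX
r8=1000: X-------X
r9=1001: XX------XX
r10=1010: X-X-----X-X
r11=1011: XXXX----XXXX
r12=1100: X---X---X---X
r13=1101: XX--XX--XX--XX
r14=1110: X-X-X-X-X-X-X-X
r15=1111: XXXXXXXXXXXXXXXX
r16=10000: X---------------X

Answer: X
XX
X-X
XXXX
X---X
XX--XX
X-X-X-X
XXXXXXXX
X-------X
XX------XX
X-X-----X-X
XXXX----XXXX
X---X---X---X
XX--XX--XX--XX
X-X-X-X-X-X-X-X
XXXXXXXXXXXXXXXX
X---------------X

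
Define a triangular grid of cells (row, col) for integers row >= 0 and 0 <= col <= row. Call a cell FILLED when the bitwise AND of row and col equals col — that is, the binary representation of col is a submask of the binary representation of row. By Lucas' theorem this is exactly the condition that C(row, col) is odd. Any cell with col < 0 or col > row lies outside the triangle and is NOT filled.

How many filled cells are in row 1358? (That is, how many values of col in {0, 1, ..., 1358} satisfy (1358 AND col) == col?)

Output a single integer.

Answer: 64

Derivation:
1358 in binary = 10101001110
popcount(1358) = number of 1-bits in 10101001110 = 6
A col c satisfies (1358 AND c) == c iff every set bit of c is also set in 1358; each of the 6 set bits of 1358 can independently be on or off in c.
count = 2^6 = 64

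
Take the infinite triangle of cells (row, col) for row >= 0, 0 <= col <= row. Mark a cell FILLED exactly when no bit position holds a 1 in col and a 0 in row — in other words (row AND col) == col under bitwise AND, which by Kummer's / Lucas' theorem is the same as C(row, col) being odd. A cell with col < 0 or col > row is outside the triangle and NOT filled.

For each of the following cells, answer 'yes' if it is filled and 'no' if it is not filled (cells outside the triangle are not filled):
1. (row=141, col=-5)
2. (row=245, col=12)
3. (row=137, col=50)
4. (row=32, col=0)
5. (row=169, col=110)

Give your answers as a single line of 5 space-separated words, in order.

(141,-5): col outside [0, 141] -> not filled
(245,12): row=0b11110101, col=0b1100, row AND col = 0b100 = 4; 4 != 12 -> empty
(137,50): row=0b10001001, col=0b110010, row AND col = 0b0 = 0; 0 != 50 -> empty
(32,0): row=0b100000, col=0b0, row AND col = 0b0 = 0; 0 == 0 -> filled
(169,110): row=0b10101001, col=0b1101110, row AND col = 0b101000 = 40; 40 != 110 -> empty

Answer: no no no yes no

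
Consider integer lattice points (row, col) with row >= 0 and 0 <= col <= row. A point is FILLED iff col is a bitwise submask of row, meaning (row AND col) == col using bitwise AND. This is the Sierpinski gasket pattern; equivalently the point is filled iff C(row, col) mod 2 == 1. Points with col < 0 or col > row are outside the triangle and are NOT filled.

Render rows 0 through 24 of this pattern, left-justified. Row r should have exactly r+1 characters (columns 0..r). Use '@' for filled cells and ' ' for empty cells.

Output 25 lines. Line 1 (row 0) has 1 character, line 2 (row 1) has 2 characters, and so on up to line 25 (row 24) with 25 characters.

r0=0: @
r1=1: @@
r2=10: @ @
r3=11: @@@@
r4=100: @   @
r5=101: @@  @@
r6=110: @ @ @ @
r7=111: @@@@@@@@
r8=1000: @       @
r9=1001: @@      @@
r10=1010: @ @     @ @
r11=1011: @@@@    @@@@
r12=1100: @   @   @   @
r13=1101: @@  @@  @@  @@
r14=1110: @ @ @ @ @ @ @ @
r15=1111: @@@@@@@@@@@@@@@@
r16=10000: @               @
r17=10001: @@              @@
r18=10010: @ @             @ @
r19=10011: @@@@            @@@@
r20=10100: @   @           @   @
r21=10101: @@  @@          @@  @@
r22=10110: @ @ @ @         @ @ @ @
r23=10111: @@@@@@@@        @@@@@@@@
r24=11000: @       @       @       @

Answer: @
@@
@ @
@@@@
@   @
@@  @@
@ @ @ @
@@@@@@@@
@       @
@@      @@
@ @     @ @
@@@@    @@@@
@   @   @   @
@@  @@  @@  @@
@ @ @ @ @ @ @ @
@@@@@@@@@@@@@@@@
@               @
@@              @@
@ @             @ @
@@@@            @@@@
@   @           @   @
@@  @@          @@  @@
@ @ @ @         @ @ @ @
@@@@@@@@        @@@@@@@@
@       @       @       @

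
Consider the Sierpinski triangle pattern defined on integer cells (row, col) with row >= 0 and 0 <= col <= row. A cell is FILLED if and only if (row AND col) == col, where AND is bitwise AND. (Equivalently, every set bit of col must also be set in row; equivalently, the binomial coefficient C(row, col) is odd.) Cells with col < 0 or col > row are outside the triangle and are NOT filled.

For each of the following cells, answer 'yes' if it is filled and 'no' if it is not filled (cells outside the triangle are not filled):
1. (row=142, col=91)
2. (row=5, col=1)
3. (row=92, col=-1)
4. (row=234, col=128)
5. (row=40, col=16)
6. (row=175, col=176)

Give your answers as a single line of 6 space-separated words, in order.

(142,91): row=0b10001110, col=0b1011011, row AND col = 0b1010 = 10; 10 != 91 -> empty
(5,1): row=0b101, col=0b1, row AND col = 0b1 = 1; 1 == 1 -> filled
(92,-1): col outside [0, 92] -> not filled
(234,128): row=0b11101010, col=0b10000000, row AND col = 0b10000000 = 128; 128 == 128 -> filled
(40,16): row=0b101000, col=0b10000, row AND col = 0b0 = 0; 0 != 16 -> empty
(175,176): col outside [0, 175] -> not filled

Answer: no yes no yes no no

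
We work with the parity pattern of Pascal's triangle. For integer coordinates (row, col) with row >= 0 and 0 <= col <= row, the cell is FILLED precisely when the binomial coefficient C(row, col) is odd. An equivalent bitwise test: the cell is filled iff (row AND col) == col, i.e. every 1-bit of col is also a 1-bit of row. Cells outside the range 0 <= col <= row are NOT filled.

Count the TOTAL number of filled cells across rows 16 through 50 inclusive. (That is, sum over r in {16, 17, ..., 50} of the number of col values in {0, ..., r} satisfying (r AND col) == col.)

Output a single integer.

r16=10000 pc1: +2 =2
r17=10001 pc2: +4 =6
r18=10010 pc2: +4 =10
r19=10011 pc3: +8 =18
r20=10100 pc2: +4 =22
r21=10101 pc3: +8 =30
r22=10110 pc3: +8 =38
r23=10111 pc4: +16 =54
r24=11000 pc2: +4 =58
r25=11001 pc3: +8 =66
r26=11010 pc3: +8 =74
r27=11011 pc4: +16 =90
r28=11100 pc3: +8 =98
r29=11101 pc4: +16 =114
r30=11110 pc4: +16 =130
r31=11111 pc5: +32 =162
r32=100000 pc1: +2 =164
r33=100001 pc2: +4 =168
r34=100010 pc2: +4 =172
r35=100011 pc3: +8 =180
r36=100100 pc2: +4 =184
r37=100101 pc3: +8 =192
r38=100110 pc3: +8 =200
r39=100111 pc4: +16 =216
r40=101000 pc2: +4 =220
r41=101001 pc3: +8 =228
r42=101010 pc3: +8 =236
r43=101011 pc4: +16 =252
r44=101100 pc3: +8 =260
r45=101101 pc4: +16 =276
r46=101110 pc4: +16 =292
r47=101111 pc5: +32 =324
r48=110000 pc2: +4 =328
r49=110001 pc3: +8 =336
r50=110010 pc3: +8 =344

Answer: 344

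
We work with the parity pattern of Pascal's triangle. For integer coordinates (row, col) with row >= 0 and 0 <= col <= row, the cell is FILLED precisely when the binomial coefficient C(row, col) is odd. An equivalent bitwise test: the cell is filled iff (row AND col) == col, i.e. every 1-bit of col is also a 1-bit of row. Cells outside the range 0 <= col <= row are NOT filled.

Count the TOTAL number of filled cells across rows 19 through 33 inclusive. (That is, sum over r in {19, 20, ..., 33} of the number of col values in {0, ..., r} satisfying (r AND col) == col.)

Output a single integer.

Answer: 158

Derivation:
r19=10011 pc3: +8 =8
r20=10100 pc2: +4 =12
r21=10101 pc3: +8 =20
r22=10110 pc3: +8 =28
r23=10111 pc4: +16 =44
r24=11000 pc2: +4 =48
r25=11001 pc3: +8 =56
r26=11010 pc3: +8 =64
r27=11011 pc4: +16 =80
r28=11100 pc3: +8 =88
r29=11101 pc4: +16 =104
r30=11110 pc4: +16 =120
r31=11111 pc5: +32 =152
r32=100000 pc1: +2 =154
r33=100001 pc2: +4 =158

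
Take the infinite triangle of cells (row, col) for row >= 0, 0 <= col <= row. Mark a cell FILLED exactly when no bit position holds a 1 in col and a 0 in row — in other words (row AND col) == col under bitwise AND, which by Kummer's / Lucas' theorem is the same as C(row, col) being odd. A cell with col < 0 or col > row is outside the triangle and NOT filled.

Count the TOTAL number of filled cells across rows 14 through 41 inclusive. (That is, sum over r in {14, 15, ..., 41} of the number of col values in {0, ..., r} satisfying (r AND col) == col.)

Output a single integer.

r14=1110 pc3: +8 =8
r15=1111 pc4: +16 =24
r16=10000 pc1: +2 =26
r17=10001 pc2: +4 =30
r18=10010 pc2: +4 =34
r19=10011 pc3: +8 =42
r20=10100 pc2: +4 =46
r21=10101 pc3: +8 =54
r22=10110 pc3: +8 =62
r23=10111 pc4: +16 =78
r24=11000 pc2: +4 =82
r25=11001 pc3: +8 =90
r26=11010 pc3: +8 =98
r27=11011 pc4: +16 =114
r28=11100 pc3: +8 =122
r29=11101 pc4: +16 =138
r30=11110 pc4: +16 =154
r31=11111 pc5: +32 =186
r32=100000 pc1: +2 =188
r33=100001 pc2: +4 =192
r34=100010 pc2: +4 =196
r35=100011 pc3: +8 =204
r36=100100 pc2: +4 =208
r37=100101 pc3: +8 =216
r38=100110 pc3: +8 =224
r39=100111 pc4: +16 =240
r40=101000 pc2: +4 =244
r41=101001 pc3: +8 =252

Answer: 252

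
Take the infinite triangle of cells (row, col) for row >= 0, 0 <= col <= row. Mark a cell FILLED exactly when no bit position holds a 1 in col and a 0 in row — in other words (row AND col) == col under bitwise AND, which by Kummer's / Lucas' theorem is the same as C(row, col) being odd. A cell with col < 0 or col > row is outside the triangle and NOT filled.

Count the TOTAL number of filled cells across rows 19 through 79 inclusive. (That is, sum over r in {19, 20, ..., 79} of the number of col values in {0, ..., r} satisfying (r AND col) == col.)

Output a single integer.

Answer: 800

Derivation:
r19=10011 pc3: +8 =8
r20=10100 pc2: +4 =12
r21=10101 pc3: +8 =20
r22=10110 pc3: +8 =28
r23=10111 pc4: +16 =44
r24=11000 pc2: +4 =48
r25=11001 pc3: +8 =56
r26=11010 pc3: +8 =64
r27=11011 pc4: +16 =80
r28=11100 pc3: +8 =88
r29=11101 pc4: +16 =104
r30=11110 pc4: +16 =120
r31=11111 pc5: +32 =152
r32=100000 pc1: +2 =154
r33=100001 pc2: +4 =158
r34=100010 pc2: +4 =162
r35=100011 pc3: +8 =170
r36=100100 pc2: +4 =174
r37=100101 pc3: +8 =182
r38=100110 pc3: +8 =190
r39=100111 pc4: +16 =206
r40=101000 pc2: +4 =210
r41=101001 pc3: +8 =218
r42=101010 pc3: +8 =226
r43=101011 pc4: +16 =242
r44=101100 pc3: +8 =250
r45=101101 pc4: +16 =266
r46=101110 pc4: +16 =282
r47=101111 pc5: +32 =314
r48=110000 pc2: +4 =318
r49=110001 pc3: +8 =326
r50=110010 pc3: +8 =334
r51=110011 pc4: +16 =350
r52=110100 pc3: +8 =358
r53=110101 pc4: +16 =374
r54=110110 pc4: +16 =390
r55=110111 pc5: +32 =422
r56=111000 pc3: +8 =430
r57=111001 pc4: +16 =446
r58=111010 pc4: +16 =462
r59=111011 pc5: +32 =494
r60=111100 pc4: +16 =510
r61=111101 pc5: +32 =542
r62=111110 pc5: +32 =574
r63=111111 pc6: +64 =638
r64=1000000 pc1: +2 =640
r65=1000001 pc2: +4 =644
r66=1000010 pc2: +4 =648
r67=1000011 pc3: +8 =656
r68=1000100 pc2: +4 =660
r69=1000101 pc3: +8 =668
r70=1000110 pc3: +8 =676
r71=1000111 pc4: +16 =692
r72=1001000 pc2: +4 =696
r73=1001001 pc3: +8 =704
r74=1001010 pc3: +8 =712
r75=1001011 pc4: +16 =728
r76=1001100 pc3: +8 =736
r77=1001101 pc4: +16 =752
r78=1001110 pc4: +16 =768
r79=1001111 pc5: +32 =800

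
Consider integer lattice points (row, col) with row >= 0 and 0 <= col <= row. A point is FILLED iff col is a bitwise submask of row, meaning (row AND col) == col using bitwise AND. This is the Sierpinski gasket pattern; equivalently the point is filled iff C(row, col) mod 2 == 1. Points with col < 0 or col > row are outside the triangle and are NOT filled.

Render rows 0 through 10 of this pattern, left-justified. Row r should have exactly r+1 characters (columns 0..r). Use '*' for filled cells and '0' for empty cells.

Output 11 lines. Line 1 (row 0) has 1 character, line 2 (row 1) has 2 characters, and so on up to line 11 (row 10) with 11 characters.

Answer: *
**
*0*
****
*000*
**00**
*0*0*0*
********
*0000000*
**000000**
*0*00000*0*

Derivation:
r0=0: *
r1=1: **
r2=10: *0*
r3=11: ****
r4=100: *000*
r5=101: **00**
r6=110: *0*0*0*
r7=111: ********
r8=1000: *0000000*
r9=1001: **000000**
r10=1010: *0*00000*0*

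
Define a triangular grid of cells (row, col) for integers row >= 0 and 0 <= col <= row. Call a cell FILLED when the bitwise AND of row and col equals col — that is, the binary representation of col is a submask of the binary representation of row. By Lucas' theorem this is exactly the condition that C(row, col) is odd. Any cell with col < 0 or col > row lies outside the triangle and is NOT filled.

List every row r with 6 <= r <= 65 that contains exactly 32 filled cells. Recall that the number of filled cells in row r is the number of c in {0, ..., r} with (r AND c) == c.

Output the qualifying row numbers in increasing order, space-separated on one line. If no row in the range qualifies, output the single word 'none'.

Row r has 2^popcount(r) filled cells, so we need popcount(r) = log2(32) = 5.
Scan r = 6..65 and keep those with exactly 5 one-bits:
r=6=110 popcount=2 -> skip
r=7=111 popcount=3 -> skip
r=8=1000 popcount=1 -> skip
r=9=1001 popcount=2 -> skip
r=10=1010 popcount=2 -> skip
r=11=1011 popcount=3 -> skip
r=12=1100 popcount=2 -> skip
r=13=1101 popcount=3 -> skip
r=14=1110 popcount=3 -> skip
r=15=1111 popcount=4 -> skip
r=16=10000 popcount=1 -> skip
r=17=10001 popcount=2 -> skip
r=18=10010 popcount=2 -> skip
r=19=10011 popcount=3 -> skip
r=20=10100 popcount=2 -> skip
r=21=10101 popcount=3 -> skip
r=22=10110 popcount=3 -> skip
r=23=10111 popcount=4 -> skip
r=24=11000 popcount=2 -> skip
r=25=11001 popcount=3 -> skip
r=26=11010 popcount=3 -> skip
r=27=11011 popcount=4 -> skip
r=28=11100 popcount=3 -> skip
r=29=11101 popcount=4 -> skip
r=30=11110 popcount=4 -> skip
r=31=11111 popcount=5 -> KEEP
r=32=100000 popcount=1 -> skip
r=33=100001 popcount=2 -> skip
r=34=100010 popcount=2 -> skip
r=35=100011 popcount=3 -> skip
r=36=100100 popcount=2 -> skip
r=37=100101 popcount=3 -> skip
r=38=100110 popcount=3 -> skip
r=39=100111 popcount=4 -> skip
r=40=101000 popcount=2 -> skip
r=41=101001 popcount=3 -> skip
r=42=101010 popcount=3 -> skip
r=43=101011 popcount=4 -> skip
r=44=101100 popcount=3 -> skip
r=45=101101 popcount=4 -> skip
r=46=101110 popcount=4 -> skip
r=47=101111 popcount=5 -> KEEP
r=48=110000 popcount=2 -> skip
r=49=110001 popcount=3 -> skip
r=50=110010 popcount=3 -> skip
r=51=110011 popcount=4 -> skip
r=52=110100 popcount=3 -> skip
r=53=110101 popcount=4 -> skip
r=54=110110 popcount=4 -> skip
r=55=110111 popcount=5 -> KEEP
r=56=111000 popcount=3 -> skip
r=57=111001 popcount=4 -> skip
r=58=111010 popcount=4 -> skip
r=59=111011 popcount=5 -> KEEP
r=60=111100 popcount=4 -> skip
r=61=111101 popcount=5 -> KEEP
r=62=111110 popcount=5 -> KEEP
r=63=111111 popcount=6 -> skip
r=64=1000000 popcount=1 -> skip
r=65=1000001 popcount=2 -> skip
Kept rows: 31 47 55 59 61 62

Answer: 31 47 55 59 61 62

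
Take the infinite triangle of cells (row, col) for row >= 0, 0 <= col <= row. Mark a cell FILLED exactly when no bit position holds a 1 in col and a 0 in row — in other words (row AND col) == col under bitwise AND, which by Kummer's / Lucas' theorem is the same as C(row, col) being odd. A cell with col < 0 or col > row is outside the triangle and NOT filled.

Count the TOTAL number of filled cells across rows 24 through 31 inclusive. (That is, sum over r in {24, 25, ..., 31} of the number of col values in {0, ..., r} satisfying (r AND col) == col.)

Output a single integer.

Answer: 108

Derivation:
r24=11000 pc2: +4 =4
r25=11001 pc3: +8 =12
r26=11010 pc3: +8 =20
r27=11011 pc4: +16 =36
r28=11100 pc3: +8 =44
r29=11101 pc4: +16 =60
r30=11110 pc4: +16 =76
r31=11111 pc5: +32 =108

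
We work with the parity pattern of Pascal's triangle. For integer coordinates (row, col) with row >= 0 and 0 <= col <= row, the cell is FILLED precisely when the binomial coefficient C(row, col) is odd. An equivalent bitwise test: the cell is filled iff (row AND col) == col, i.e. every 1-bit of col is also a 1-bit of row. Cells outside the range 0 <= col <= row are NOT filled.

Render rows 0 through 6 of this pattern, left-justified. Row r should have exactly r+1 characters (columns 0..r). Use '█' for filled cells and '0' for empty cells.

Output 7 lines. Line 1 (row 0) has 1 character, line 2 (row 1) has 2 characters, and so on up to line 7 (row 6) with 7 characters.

r0=0: █
r1=1: ██
r2=10: █0█
r3=11: ████
r4=100: █000█
r5=101: ██00██
r6=110: █0█0█0█

Answer: █
██
█0█
████
█000█
██00██
█0█0█0█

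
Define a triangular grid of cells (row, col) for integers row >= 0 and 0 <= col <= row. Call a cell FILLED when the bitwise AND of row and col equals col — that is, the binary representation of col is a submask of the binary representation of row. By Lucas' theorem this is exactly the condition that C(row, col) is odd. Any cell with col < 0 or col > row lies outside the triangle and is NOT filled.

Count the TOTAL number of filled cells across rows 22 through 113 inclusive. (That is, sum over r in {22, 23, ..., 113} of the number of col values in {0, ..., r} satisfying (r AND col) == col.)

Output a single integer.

r22=10110 pc3: +8 =8
r23=10111 pc4: +16 =24
r24=11000 pc2: +4 =28
r25=11001 pc3: +8 =36
r26=11010 pc3: +8 =44
r27=11011 pc4: +16 =60
r28=11100 pc3: +8 =68
r29=11101 pc4: +16 =84
r30=11110 pc4: +16 =100
r31=11111 pc5: +32 =132
r32=100000 pc1: +2 =134
r33=100001 pc2: +4 =138
r34=100010 pc2: +4 =142
r35=100011 pc3: +8 =150
r36=100100 pc2: +4 =154
r37=100101 pc3: +8 =162
r38=100110 pc3: +8 =170
r39=100111 pc4: +16 =186
r40=101000 pc2: +4 =190
r41=101001 pc3: +8 =198
r42=101010 pc3: +8 =206
r43=101011 pc4: +16 =222
r44=101100 pc3: +8 =230
r45=101101 pc4: +16 =246
r46=101110 pc4: +16 =262
r47=101111 pc5: +32 =294
r48=110000 pc2: +4 =298
r49=110001 pc3: +8 =306
r50=110010 pc3: +8 =314
r51=110011 pc4: +16 =330
r52=110100 pc3: +8 =338
r53=110101 pc4: +16 =354
r54=110110 pc4: +16 =370
r55=110111 pc5: +32 =402
r56=111000 pc3: +8 =410
r57=111001 pc4: +16 =426
r58=111010 pc4: +16 =442
r59=111011 pc5: +32 =474
r60=111100 pc4: +16 =490
r61=111101 pc5: +32 =522
r62=111110 pc5: +32 =554
r63=111111 pc6: +64 =618
r64=1000000 pc1: +2 =620
r65=1000001 pc2: +4 =624
r66=1000010 pc2: +4 =628
r67=1000011 pc3: +8 =636
r68=1000100 pc2: +4 =640
r69=1000101 pc3: +8 =648
r70=1000110 pc3: +8 =656
r71=1000111 pc4: +16 =672
r72=1001000 pc2: +4 =676
r73=1001001 pc3: +8 =684
r74=1001010 pc3: +8 =692
r75=1001011 pc4: +16 =708
r76=1001100 pc3: +8 =716
r77=1001101 pc4: +16 =732
r78=1001110 pc4: +16 =748
r79=1001111 pc5: +32 =780
r80=1010000 pc2: +4 =784
r81=1010001 pc3: +8 =792
r82=1010010 pc3: +8 =800
r83=1010011 pc4: +16 =816
r84=1010100 pc3: +8 =824
r85=1010101 pc4: +16 =840
r86=1010110 pc4: +16 =856
r87=1010111 pc5: +32 =888
r88=1011000 pc3: +8 =896
r89=1011001 pc4: +16 =912
r90=1011010 pc4: +16 =928
r91=1011011 pc5: +32 =960
r92=1011100 pc4: +16 =976
r93=1011101 pc5: +32 =1008
r94=1011110 pc5: +32 =1040
r95=1011111 pc6: +64 =1104
r96=1100000 pc2: +4 =1108
r97=1100001 pc3: +8 =1116
r98=1100010 pc3: +8 =1124
r99=1100011 pc4: +16 =1140
r100=1100100 pc3: +8 =1148
r101=1100101 pc4: +16 =1164
r102=1100110 pc4: +16 =1180
r103=1100111 pc5: +32 =1212
r104=1101000 pc3: +8 =1220
r105=1101001 pc4: +16 =1236
r106=1101010 pc4: +16 =1252
r107=1101011 pc5: +32 =1284
r108=1101100 pc4: +16 =1300
r109=1101101 pc5: +32 =1332
r110=1101110 pc5: +32 =1364
r111=1101111 pc6: +64 =1428
r112=1110000 pc3: +8 =1436
r113=1110001 pc4: +16 =1452

Answer: 1452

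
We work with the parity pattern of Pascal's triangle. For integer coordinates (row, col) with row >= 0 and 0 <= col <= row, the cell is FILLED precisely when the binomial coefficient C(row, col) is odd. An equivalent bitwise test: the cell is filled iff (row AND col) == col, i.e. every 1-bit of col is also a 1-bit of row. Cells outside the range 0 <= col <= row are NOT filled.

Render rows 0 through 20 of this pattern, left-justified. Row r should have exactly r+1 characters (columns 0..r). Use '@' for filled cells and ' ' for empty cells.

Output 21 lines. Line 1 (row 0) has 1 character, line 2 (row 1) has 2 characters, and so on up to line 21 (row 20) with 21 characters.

r0=0: @
r1=1: @@
r2=10: @ @
r3=11: @@@@
r4=100: @   @
r5=101: @@  @@
r6=110: @ @ @ @
r7=111: @@@@@@@@
r8=1000: @       @
r9=1001: @@      @@
r10=1010: @ @     @ @
r11=1011: @@@@    @@@@
r12=1100: @   @   @   @
r13=1101: @@  @@  @@  @@
r14=1110: @ @ @ @ @ @ @ @
r15=1111: @@@@@@@@@@@@@@@@
r16=10000: @               @
r17=10001: @@              @@
r18=10010: @ @             @ @
r19=10011: @@@@            @@@@
r20=10100: @   @           @   @

Answer: @
@@
@ @
@@@@
@   @
@@  @@
@ @ @ @
@@@@@@@@
@       @
@@      @@
@ @     @ @
@@@@    @@@@
@   @   @   @
@@  @@  @@  @@
@ @ @ @ @ @ @ @
@@@@@@@@@@@@@@@@
@               @
@@              @@
@ @             @ @
@@@@            @@@@
@   @           @   @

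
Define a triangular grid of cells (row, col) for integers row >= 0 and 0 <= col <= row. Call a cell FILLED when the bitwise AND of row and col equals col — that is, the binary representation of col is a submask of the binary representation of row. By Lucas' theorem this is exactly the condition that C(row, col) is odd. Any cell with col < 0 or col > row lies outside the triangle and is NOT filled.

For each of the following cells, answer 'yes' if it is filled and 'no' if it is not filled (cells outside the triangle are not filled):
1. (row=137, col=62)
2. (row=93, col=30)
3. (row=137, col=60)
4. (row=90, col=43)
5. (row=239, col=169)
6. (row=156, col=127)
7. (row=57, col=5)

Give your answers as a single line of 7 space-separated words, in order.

(137,62): row=0b10001001, col=0b111110, row AND col = 0b1000 = 8; 8 != 62 -> empty
(93,30): row=0b1011101, col=0b11110, row AND col = 0b11100 = 28; 28 != 30 -> empty
(137,60): row=0b10001001, col=0b111100, row AND col = 0b1000 = 8; 8 != 60 -> empty
(90,43): row=0b1011010, col=0b101011, row AND col = 0b1010 = 10; 10 != 43 -> empty
(239,169): row=0b11101111, col=0b10101001, row AND col = 0b10101001 = 169; 169 == 169 -> filled
(156,127): row=0b10011100, col=0b1111111, row AND col = 0b11100 = 28; 28 != 127 -> empty
(57,5): row=0b111001, col=0b101, row AND col = 0b1 = 1; 1 != 5 -> empty

Answer: no no no no yes no no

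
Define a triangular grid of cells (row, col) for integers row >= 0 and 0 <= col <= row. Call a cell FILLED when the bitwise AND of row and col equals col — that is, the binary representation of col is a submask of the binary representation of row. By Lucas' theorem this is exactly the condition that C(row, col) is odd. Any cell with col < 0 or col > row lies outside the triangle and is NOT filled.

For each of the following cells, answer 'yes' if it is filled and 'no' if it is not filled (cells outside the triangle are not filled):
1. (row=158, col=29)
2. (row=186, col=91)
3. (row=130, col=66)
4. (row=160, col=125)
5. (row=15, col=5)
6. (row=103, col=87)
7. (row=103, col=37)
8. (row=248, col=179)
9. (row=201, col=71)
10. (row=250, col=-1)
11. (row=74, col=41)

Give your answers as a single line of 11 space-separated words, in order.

Answer: no no no no yes no yes no no no no

Derivation:
(158,29): row=0b10011110, col=0b11101, row AND col = 0b11100 = 28; 28 != 29 -> empty
(186,91): row=0b10111010, col=0b1011011, row AND col = 0b11010 = 26; 26 != 91 -> empty
(130,66): row=0b10000010, col=0b1000010, row AND col = 0b10 = 2; 2 != 66 -> empty
(160,125): row=0b10100000, col=0b1111101, row AND col = 0b100000 = 32; 32 != 125 -> empty
(15,5): row=0b1111, col=0b101, row AND col = 0b101 = 5; 5 == 5 -> filled
(103,87): row=0b1100111, col=0b1010111, row AND col = 0b1000111 = 71; 71 != 87 -> empty
(103,37): row=0b1100111, col=0b100101, row AND col = 0b100101 = 37; 37 == 37 -> filled
(248,179): row=0b11111000, col=0b10110011, row AND col = 0b10110000 = 176; 176 != 179 -> empty
(201,71): row=0b11001001, col=0b1000111, row AND col = 0b1000001 = 65; 65 != 71 -> empty
(250,-1): col outside [0, 250] -> not filled
(74,41): row=0b1001010, col=0b101001, row AND col = 0b1000 = 8; 8 != 41 -> empty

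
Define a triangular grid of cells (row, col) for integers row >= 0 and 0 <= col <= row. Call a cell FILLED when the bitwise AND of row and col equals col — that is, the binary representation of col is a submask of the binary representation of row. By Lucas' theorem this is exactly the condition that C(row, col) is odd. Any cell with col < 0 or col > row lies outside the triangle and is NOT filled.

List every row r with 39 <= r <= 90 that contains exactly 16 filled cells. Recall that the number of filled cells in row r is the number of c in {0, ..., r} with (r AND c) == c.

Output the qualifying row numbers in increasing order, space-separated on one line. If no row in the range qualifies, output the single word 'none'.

Answer: 39 43 45 46 51 53 54 57 58 60 71 75 77 78 83 85 86 89 90

Derivation:
Row r has 2^popcount(r) filled cells, so we need popcount(r) = log2(16) = 4.
Scan r = 39..90 and keep those with exactly 4 one-bits:
r=39=100111 popcount=4 -> KEEP
r=40=101000 popcount=2 -> skip
r=41=101001 popcount=3 -> skip
r=42=101010 popcount=3 -> skip
r=43=101011 popcount=4 -> KEEP
r=44=101100 popcount=3 -> skip
r=45=101101 popcount=4 -> KEEP
r=46=101110 popcount=4 -> KEEP
r=47=101111 popcount=5 -> skip
r=48=110000 popcount=2 -> skip
r=49=110001 popcount=3 -> skip
r=50=110010 popcount=3 -> skip
r=51=110011 popcount=4 -> KEEP
r=52=110100 popcount=3 -> skip
r=53=110101 popcount=4 -> KEEP
r=54=110110 popcount=4 -> KEEP
r=55=110111 popcount=5 -> skip
r=56=111000 popcount=3 -> skip
r=57=111001 popcount=4 -> KEEP
r=58=111010 popcount=4 -> KEEP
r=59=111011 popcount=5 -> skip
r=60=111100 popcount=4 -> KEEP
r=61=111101 popcount=5 -> skip
r=62=111110 popcount=5 -> skip
r=63=111111 popcount=6 -> skip
r=64=1000000 popcount=1 -> skip
r=65=1000001 popcount=2 -> skip
r=66=1000010 popcount=2 -> skip
r=67=1000011 popcount=3 -> skip
r=68=1000100 popcount=2 -> skip
r=69=1000101 popcount=3 -> skip
r=70=1000110 popcount=3 -> skip
r=71=1000111 popcount=4 -> KEEP
r=72=1001000 popcount=2 -> skip
r=73=1001001 popcount=3 -> skip
r=74=1001010 popcount=3 -> skip
r=75=1001011 popcount=4 -> KEEP
r=76=1001100 popcount=3 -> skip
r=77=1001101 popcount=4 -> KEEP
r=78=1001110 popcount=4 -> KEEP
r=79=1001111 popcount=5 -> skip
r=80=1010000 popcount=2 -> skip
r=81=1010001 popcount=3 -> skip
r=82=1010010 popcount=3 -> skip
r=83=1010011 popcount=4 -> KEEP
r=84=1010100 popcount=3 -> skip
r=85=1010101 popcount=4 -> KEEP
r=86=1010110 popcount=4 -> KEEP
r=87=1010111 popcount=5 -> skip
r=88=1011000 popcount=3 -> skip
r=89=1011001 popcount=4 -> KEEP
r=90=1011010 popcount=4 -> KEEP
Kept rows: 39 43 45 46 51 53 54 57 58 60 71 75 77 78 83 85 86 89 90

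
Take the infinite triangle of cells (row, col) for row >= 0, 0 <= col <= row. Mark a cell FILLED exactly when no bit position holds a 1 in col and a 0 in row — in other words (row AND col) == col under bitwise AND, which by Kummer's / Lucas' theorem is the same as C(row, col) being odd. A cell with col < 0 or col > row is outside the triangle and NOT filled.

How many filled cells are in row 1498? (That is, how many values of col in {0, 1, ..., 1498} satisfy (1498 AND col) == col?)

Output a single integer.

Answer: 128

Derivation:
1498 in binary = 10111011010
popcount(1498) = number of 1-bits in 10111011010 = 7
A col c satisfies (1498 AND c) == c iff every set bit of c is also set in 1498; each of the 7 set bits of 1498 can independently be on or off in c.
count = 2^7 = 128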